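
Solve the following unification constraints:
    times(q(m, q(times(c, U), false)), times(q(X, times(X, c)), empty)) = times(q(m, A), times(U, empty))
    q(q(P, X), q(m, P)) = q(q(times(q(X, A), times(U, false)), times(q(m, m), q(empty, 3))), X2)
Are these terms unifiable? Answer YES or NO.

Decompose times/2: q(m, q(times(c, U), false)) = q(m, A),  times(q(X, times(X, c)), empty) = times(U, empty).
Decompose q/2: m = m,  q(times(c, U), false) = A.
Delete trivial equation m = m.
Bind A := q(times(c, U), false); substituting into the one remaining equation that mentions A gives: q(q(P, X), q(m, P)) = q(q(times(q(X, q(times(c, U), false)), times(U, false)), times(q(m, m), q(empty, 3))), X2).
Decompose times/2: q(X, times(X, c)) = U,  empty = empty.
Bind U := q(X, times(X, c)); substituting into the one remaining equation that mentions U gives: q(q(P, X), q(m, P)) = q(q(times(q(X, q(times(c, q(X, times(X, c))), false)), times(q(X, times(X, c)), false)), times(q(m, m), q(empty, 3))), X2). Substituting into the earlier binding gives A := q(times(c, q(X, times(X, c))), false).
Delete trivial equation empty = empty.
Decompose q/2: q(P, X) = q(times(q(X, q(times(c, q(X, times(X, c))), false)), times(q(X, times(X, c)), false)), times(q(m, m), q(empty, 3))),  q(m, P) = X2.
Decompose q/2: P = times(q(X, q(times(c, q(X, times(X, c))), false)), times(q(X, times(X, c)), false)),  X = times(q(m, m), q(empty, 3)).
Bind P := times(q(X, q(times(c, q(X, times(X, c))), false)), times(q(X, times(X, c)), false)); substituting into the one remaining equation that mentions P gives: q(m, times(q(X, q(times(c, q(X, times(X, c))), false)), times(q(X, times(X, c)), false))) = X2.
Bind X := times(q(m, m), q(empty, 3)); substituting into the remaining equation gives: q(m, times(q(times(q(m, m), q(empty, 3)), q(times(c, q(times(q(m, m), q(empty, 3)), times(times(q(m, m), q(empty, 3)), c))), false)), times(q(times(q(m, m), q(empty, 3)), times(times(q(m, m), q(empty, 3)), c)), false))) = X2. Substituting into the earlier bindings gives A := q(times(c, q(times(q(m, m), q(empty, 3)), times(times(q(m, m), q(empty, 3)), c))), false), U := q(times(q(m, m), q(empty, 3)), times(times(q(m, m), q(empty, 3)), c)), P := times(q(times(q(m, m), q(empty, 3)), q(times(c, q(times(q(m, m), q(empty, 3)), times(times(q(m, m), q(empty, 3)), c))), false)), times(q(times(q(m, m), q(empty, 3)), times(times(q(m, m), q(empty, 3)), c)), false)).
Bind X2 := q(m, times(q(times(q(m, m), q(empty, 3)), q(times(c, q(times(q(m, m), q(empty, 3)), times(times(q(m, m), q(empty, 3)), c))), false)), times(q(times(q(m, m), q(empty, 3)), times(times(q(m, m), q(empty, 3)), c)), false))).
No equations remain and no clash or occurs-check failure arose, so a unifier exists.

YES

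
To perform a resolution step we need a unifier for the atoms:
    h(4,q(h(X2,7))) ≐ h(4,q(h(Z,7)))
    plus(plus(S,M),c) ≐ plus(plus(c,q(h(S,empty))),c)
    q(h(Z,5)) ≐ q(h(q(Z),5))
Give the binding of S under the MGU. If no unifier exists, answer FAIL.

Decompose h/2: 4 ≐ 4,  q(h(X2,7)) ≐ q(h(Z,7)).
Delete trivial equation 4 ≐ 4.
Decompose q/1: h(X2,7) ≐ h(Z,7).
Decompose h/2: X2 ≐ Z,  7 ≐ 7.
Bind X2 := Z; no other remaining equation mentions X2.
Delete trivial equation 7 ≐ 7.
Decompose plus/2: plus(S,M) ≐ plus(c,q(h(S,empty))),  c ≐ c.
Decompose plus/2: S ≐ c,  M ≐ q(h(S,empty)).
Bind S := c; substituting into the one remaining equation that mentions S gives: M ≐ q(h(c,empty)).
Bind M := q(h(c,empty)); no other remaining equation mentions M.
Delete trivial equation c ≐ c.
Decompose q/1: h(Z,5) ≐ h(q(Z),5).
Decompose h/2: Z ≐ q(Z),  5 ≐ 5.
Occurs check fails: Z occurs in q(Z); the equation Z ≐ q(Z) has no finite solution.

FAIL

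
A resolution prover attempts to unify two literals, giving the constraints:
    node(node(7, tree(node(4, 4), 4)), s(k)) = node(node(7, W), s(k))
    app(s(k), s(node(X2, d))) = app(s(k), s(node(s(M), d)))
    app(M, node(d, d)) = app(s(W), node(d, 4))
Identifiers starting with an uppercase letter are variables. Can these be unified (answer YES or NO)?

Decompose node/2: node(7, tree(node(4, 4), 4)) = node(7, W),  s(k) = s(k).
Decompose node/2: 7 = 7,  tree(node(4, 4), 4) = W.
Delete trivial equation 7 = 7.
Bind W := tree(node(4, 4), 4); substituting into the one remaining equation that mentions W gives: app(M, node(d, d)) = app(s(tree(node(4, 4), 4)), node(d, 4)).
Delete trivial equation s(k) = s(k).
Decompose app/2: s(k) = s(k),  s(node(X2, d)) = s(node(s(M), d)).
Delete trivial equation s(k) = s(k).
Decompose s/1: node(X2, d) = node(s(M), d).
Decompose node/2: X2 = s(M),  d = d.
Bind X2 := s(M); no other remaining equation mentions X2.
Delete trivial equation d = d.
Decompose app/2: M = s(tree(node(4, 4), 4)),  node(d, d) = node(d, 4).
Bind M := s(tree(node(4, 4), 4)); no other remaining equation mentions M. Substituting into the earlier binding gives X2 := s(s(tree(node(4, 4), 4))).
Decompose node/2: d = d,  d = 4.
Delete trivial equation d = d.
Clash: constants d and 4 differ; no unifier exists.

NO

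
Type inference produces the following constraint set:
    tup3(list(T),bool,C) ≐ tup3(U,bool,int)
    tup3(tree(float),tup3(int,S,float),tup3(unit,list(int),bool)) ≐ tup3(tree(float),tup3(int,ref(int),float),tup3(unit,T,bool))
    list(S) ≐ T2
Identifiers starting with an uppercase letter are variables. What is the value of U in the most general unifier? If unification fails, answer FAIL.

list(list(int))

Decompose tup3/3: list(T) ≐ U,  bool ≐ bool,  C ≐ int.
Bind U := list(T); no other remaining equation mentions U.
Delete trivial equation bool ≐ bool.
Bind C := int; no other remaining equation mentions C.
Decompose tup3/3: tree(float) ≐ tree(float),  tup3(int,S,float) ≐ tup3(int,ref(int),float),  tup3(unit,list(int),bool) ≐ tup3(unit,T,bool).
Delete trivial equation tree(float) ≐ tree(float).
Decompose tup3/3: int ≐ int,  S ≐ ref(int),  float ≐ float.
Delete trivial equation int ≐ int.
Bind S := ref(int); substituting into the one remaining equation that mentions S gives: list(ref(int)) ≐ T2.
Delete trivial equation float ≐ float.
Decompose tup3/3: unit ≐ unit,  list(int) ≐ T,  bool ≐ bool.
Delete trivial equation unit ≐ unit.
Bind T := list(int); no other remaining equation mentions T. Substituting into the earlier binding gives U := list(list(int)).
Delete trivial equation bool ≐ bool.
Bind T2 := list(ref(int)).
MGU = { U := list(list(int)), C := int, S := ref(int), T := list(int), T2 := list(ref(int)) }, so U := list(list(int)).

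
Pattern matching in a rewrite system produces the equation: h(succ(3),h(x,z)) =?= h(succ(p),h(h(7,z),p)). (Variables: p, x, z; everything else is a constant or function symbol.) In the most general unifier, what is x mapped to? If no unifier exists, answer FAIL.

Decompose h/2: succ(3) =?= succ(p),  h(x,z) =?= h(h(7,z),p).
Decompose succ/1: 3 =?= p.
Bind p := 3; substituting into the remaining equation gives: h(x,z) =?= h(h(7,z),3).
Decompose h/2: x =?= h(7,z),  z =?= 3.
Bind x := h(7,z); no other remaining equation mentions x.
Bind z := 3. Substituting into the earlier binding gives x := h(7,3).
MGU = { p -> 3, x -> h(7,3), z -> 3 }, so x -> h(7,3).

h(7,3)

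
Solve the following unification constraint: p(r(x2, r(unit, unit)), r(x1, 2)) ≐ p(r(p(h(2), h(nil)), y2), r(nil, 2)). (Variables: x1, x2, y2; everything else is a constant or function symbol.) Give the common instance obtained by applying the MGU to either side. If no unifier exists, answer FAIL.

p(r(p(h(2), h(nil)), r(unit, unit)), r(nil, 2))

Decompose p/2: r(x2, r(unit, unit)) ≐ r(p(h(2), h(nil)), y2),  r(x1, 2) ≐ r(nil, 2).
Decompose r/2: x2 ≐ p(h(2), h(nil)),  r(unit, unit) ≐ y2.
Bind x2 := p(h(2), h(nil)); no other remaining equation mentions x2.
Bind y2 := r(unit, unit); no other remaining equation mentions y2.
Decompose r/2: x1 ≐ nil,  2 ≐ 2.
Bind x1 := nil; no other remaining equation mentions x1.
Delete trivial equation 2 ≐ 2.
Applying the MGU to either side gives p(r(p(h(2), h(nil)), r(unit, unit)), r(nil, 2)).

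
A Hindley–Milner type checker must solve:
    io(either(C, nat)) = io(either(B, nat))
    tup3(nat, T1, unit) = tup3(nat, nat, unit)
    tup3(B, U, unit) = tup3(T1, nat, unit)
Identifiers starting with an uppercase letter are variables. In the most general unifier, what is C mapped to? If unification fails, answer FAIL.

nat

Decompose io/1: either(C, nat) = either(B, nat).
Decompose either/2: C = B,  nat = nat.
Bind C := B; no other remaining equation mentions C.
Delete trivial equation nat = nat.
Decompose tup3/3: nat = nat,  T1 = nat,  unit = unit.
Delete trivial equation nat = nat.
Bind T1 := nat; substituting into the one remaining equation that mentions T1 gives: tup3(B, U, unit) = tup3(nat, nat, unit).
Delete trivial equation unit = unit.
Decompose tup3/3: B = nat,  U = nat,  unit = unit.
Bind B := nat; no other remaining equation mentions B. Substituting into the earlier binding gives C := nat.
Bind U := nat; no other remaining equation mentions U.
Delete trivial equation unit = unit.
MGU = { C ↦ nat, T1 ↦ nat, B ↦ nat, U ↦ nat }, so C ↦ nat.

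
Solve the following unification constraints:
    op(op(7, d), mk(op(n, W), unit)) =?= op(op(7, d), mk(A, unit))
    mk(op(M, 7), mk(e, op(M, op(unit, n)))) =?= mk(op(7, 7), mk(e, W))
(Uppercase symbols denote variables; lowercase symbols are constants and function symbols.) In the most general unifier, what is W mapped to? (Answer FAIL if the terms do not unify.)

op(7, op(unit, n))

Decompose op/2: op(7, d) =?= op(7, d),  mk(op(n, W), unit) =?= mk(A, unit).
Delete trivial equation op(7, d) =?= op(7, d).
Decompose mk/2: op(n, W) =?= A,  unit =?= unit.
Bind A := op(n, W); no other remaining equation mentions A.
Delete trivial equation unit =?= unit.
Decompose mk/2: op(M, 7) =?= op(7, 7),  mk(e, op(M, op(unit, n))) =?= mk(e, W).
Decompose op/2: M =?= 7,  7 =?= 7.
Bind M := 7; substituting into the one remaining equation that mentions M gives: mk(e, op(7, op(unit, n))) =?= mk(e, W).
Delete trivial equation 7 =?= 7.
Decompose mk/2: e =?= e,  op(7, op(unit, n)) =?= W.
Delete trivial equation e =?= e.
Bind W := op(7, op(unit, n)). Substituting into the earlier binding gives A := op(n, op(7, op(unit, n))).
MGU = { A := op(n, op(7, op(unit, n))), M := 7, W := op(7, op(unit, n)) }, so W := op(7, op(unit, n)).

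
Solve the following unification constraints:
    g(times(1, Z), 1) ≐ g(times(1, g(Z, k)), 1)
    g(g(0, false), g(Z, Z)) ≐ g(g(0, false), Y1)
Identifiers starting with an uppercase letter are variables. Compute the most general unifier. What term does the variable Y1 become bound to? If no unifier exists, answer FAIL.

Decompose g/2: times(1, Z) ≐ times(1, g(Z, k)),  1 ≐ 1.
Decompose times/2: 1 ≐ 1,  Z ≐ g(Z, k).
Delete trivial equation 1 ≐ 1.
Occurs check fails: Z occurs in g(Z, k); the equation Z ≐ g(Z, k) has no finite solution.

FAIL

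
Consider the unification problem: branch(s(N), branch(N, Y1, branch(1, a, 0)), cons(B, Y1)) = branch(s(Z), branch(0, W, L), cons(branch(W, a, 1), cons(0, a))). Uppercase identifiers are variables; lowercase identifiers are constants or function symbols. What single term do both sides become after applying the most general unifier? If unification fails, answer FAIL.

Decompose branch/3: s(N) = s(Z),  branch(N, Y1, branch(1, a, 0)) = branch(0, W, L),  cons(B, Y1) = cons(branch(W, a, 1), cons(0, a)).
Decompose s/1: N = Z.
Bind N := Z; substituting into the one remaining equation that mentions N gives: branch(Z, Y1, branch(1, a, 0)) = branch(0, W, L).
Decompose branch/3: Z = 0,  Y1 = W,  branch(1, a, 0) = L.
Bind Z := 0; no other remaining equation mentions Z. Substituting into the earlier binding gives N := 0.
Bind Y1 := W; substituting into the one remaining equation that mentions Y1 gives: cons(B, W) = cons(branch(W, a, 1), cons(0, a)).
Bind L := branch(1, a, 0); no other remaining equation mentions L.
Decompose cons/2: B = branch(W, a, 1),  W = cons(0, a).
Bind B := branch(W, a, 1); no other remaining equation mentions B.
Bind W := cons(0, a). Substituting into the earlier bindings gives Y1 := cons(0, a), B := branch(cons(0, a), a, 1).
Applying the MGU to either side gives branch(s(0), branch(0, cons(0, a), branch(1, a, 0)), cons(branch(cons(0, a), a, 1), cons(0, a))).

branch(s(0), branch(0, cons(0, a), branch(1, a, 0)), cons(branch(cons(0, a), a, 1), cons(0, a)))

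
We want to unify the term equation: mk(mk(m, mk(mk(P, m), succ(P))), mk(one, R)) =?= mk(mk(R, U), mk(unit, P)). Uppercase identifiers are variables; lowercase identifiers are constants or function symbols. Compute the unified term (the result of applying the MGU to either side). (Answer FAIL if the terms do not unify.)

Decompose mk/2: mk(m, mk(mk(P, m), succ(P))) =?= mk(R, U),  mk(one, R) =?= mk(unit, P).
Decompose mk/2: m =?= R,  mk(mk(P, m), succ(P)) =?= U.
Bind R := m; substituting into the one remaining equation that mentions R gives: mk(one, m) =?= mk(unit, P).
Bind U := mk(mk(P, m), succ(P)); no other remaining equation mentions U.
Decompose mk/2: one =?= unit,  m =?= P.
Clash: constants one and unit differ; no unifier exists.

FAIL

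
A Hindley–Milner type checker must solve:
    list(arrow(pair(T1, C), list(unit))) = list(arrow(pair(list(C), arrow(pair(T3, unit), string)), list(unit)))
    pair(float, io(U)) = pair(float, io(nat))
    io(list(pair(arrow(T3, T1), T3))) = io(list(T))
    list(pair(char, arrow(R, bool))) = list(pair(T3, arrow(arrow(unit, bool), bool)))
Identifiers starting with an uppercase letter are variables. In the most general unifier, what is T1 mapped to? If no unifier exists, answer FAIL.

Decompose list/1: arrow(pair(T1, C), list(unit)) = arrow(pair(list(C), arrow(pair(T3, unit), string)), list(unit)).
Decompose arrow/2: pair(T1, C) = pair(list(C), arrow(pair(T3, unit), string)),  list(unit) = list(unit).
Decompose pair/2: T1 = list(C),  C = arrow(pair(T3, unit), string).
Bind T1 := list(C); substituting into the one remaining equation that mentions T1 gives: io(list(pair(arrow(T3, list(C)), T3))) = io(list(T)).
Bind C := arrow(pair(T3, unit), string); substituting into the one remaining equation that mentions C gives: io(list(pair(arrow(T3, list(arrow(pair(T3, unit), string))), T3))) = io(list(T)). Substituting into the earlier binding gives T1 := list(arrow(pair(T3, unit), string)).
Delete trivial equation list(unit) = list(unit).
Decompose pair/2: float = float,  io(U) = io(nat).
Delete trivial equation float = float.
Decompose io/1: U = nat.
Bind U := nat; no other remaining equation mentions U.
Decompose io/1: list(pair(arrow(T3, list(arrow(pair(T3, unit), string))), T3)) = list(T).
Decompose list/1: pair(arrow(T3, list(arrow(pair(T3, unit), string))), T3) = T.
Bind T := pair(arrow(T3, list(arrow(pair(T3, unit), string))), T3); no other remaining equation mentions T.
Decompose list/1: pair(char, arrow(R, bool)) = pair(T3, arrow(arrow(unit, bool), bool)).
Decompose pair/2: char = T3,  arrow(R, bool) = arrow(arrow(unit, bool), bool).
Bind T3 := char; no other remaining equation mentions T3. Substituting into the earlier bindings gives T1 := list(arrow(pair(char, unit), string)), C := arrow(pair(char, unit), string), T := pair(arrow(char, list(arrow(pair(char, unit), string))), char).
Decompose arrow/2: R = arrow(unit, bool),  bool = bool.
Bind R := arrow(unit, bool); no other remaining equation mentions R.
Delete trivial equation bool = bool.
MGU = { T1 := list(arrow(pair(char, unit), string)), C := arrow(pair(char, unit), string), U := nat, T := pair(arrow(char, list(arrow(pair(char, unit), string))), char), T3 := char, R := arrow(unit, bool) }, so T1 := list(arrow(pair(char, unit), string)).

list(arrow(pair(char, unit), string))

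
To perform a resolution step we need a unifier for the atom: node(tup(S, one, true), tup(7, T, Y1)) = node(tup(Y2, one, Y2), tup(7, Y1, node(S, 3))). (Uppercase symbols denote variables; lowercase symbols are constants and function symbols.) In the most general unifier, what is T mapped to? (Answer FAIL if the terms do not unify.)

node(true, 3)

Decompose node/2: tup(S, one, true) = tup(Y2, one, Y2),  tup(7, T, Y1) = tup(7, Y1, node(S, 3)).
Decompose tup/3: S = Y2,  one = one,  true = Y2.
Bind S := Y2; substituting into the one remaining equation that mentions S gives: tup(7, T, Y1) = tup(7, Y1, node(Y2, 3)).
Delete trivial equation one = one.
Bind Y2 := true; substituting into the remaining equation gives: tup(7, T, Y1) = tup(7, Y1, node(true, 3)). Substituting into the earlier binding gives S := true.
Decompose tup/3: 7 = 7,  T = Y1,  Y1 = node(true, 3).
Delete trivial equation 7 = 7.
Bind T := Y1; no other remaining equation mentions T.
Bind Y1 := node(true, 3). Substituting into the earlier binding gives T := node(true, 3).
MGU = { S ↦ true, Y2 ↦ true, T ↦ node(true, 3), Y1 ↦ node(true, 3) }, so T ↦ node(true, 3).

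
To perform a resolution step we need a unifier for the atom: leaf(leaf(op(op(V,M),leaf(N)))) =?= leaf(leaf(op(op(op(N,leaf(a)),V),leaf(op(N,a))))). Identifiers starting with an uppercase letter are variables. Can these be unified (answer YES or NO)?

Decompose leaf/1: leaf(op(op(V,M),leaf(N))) =?= leaf(op(op(op(N,leaf(a)),V),leaf(op(N,a)))).
Decompose leaf/1: op(op(V,M),leaf(N)) =?= op(op(op(N,leaf(a)),V),leaf(op(N,a))).
Decompose op/2: op(V,M) =?= op(op(N,leaf(a)),V),  leaf(N) =?= leaf(op(N,a)).
Decompose op/2: V =?= op(N,leaf(a)),  M =?= V.
Bind V := op(N,leaf(a)); substituting into the one remaining equation that mentions V gives: M =?= op(N,leaf(a)).
Bind M := op(N,leaf(a)); no other remaining equation mentions M.
Decompose leaf/1: N =?= op(N,a).
Occurs check fails: N occurs in op(N,a); the equation N =?= op(N,a) has no finite solution.

NO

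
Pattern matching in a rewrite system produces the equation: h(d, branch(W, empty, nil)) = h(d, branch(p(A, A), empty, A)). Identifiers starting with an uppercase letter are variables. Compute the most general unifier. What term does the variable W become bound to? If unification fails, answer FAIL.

Decompose h/2: d = d,  branch(W, empty, nil) = branch(p(A, A), empty, A).
Delete trivial equation d = d.
Decompose branch/3: W = p(A, A),  empty = empty,  nil = A.
Bind W := p(A, A); no other remaining equation mentions W.
Delete trivial equation empty = empty.
Bind A := nil. Substituting into the earlier binding gives W := p(nil, nil).
MGU = { W ↦ p(nil, nil), A ↦ nil }, so W ↦ p(nil, nil).

p(nil, nil)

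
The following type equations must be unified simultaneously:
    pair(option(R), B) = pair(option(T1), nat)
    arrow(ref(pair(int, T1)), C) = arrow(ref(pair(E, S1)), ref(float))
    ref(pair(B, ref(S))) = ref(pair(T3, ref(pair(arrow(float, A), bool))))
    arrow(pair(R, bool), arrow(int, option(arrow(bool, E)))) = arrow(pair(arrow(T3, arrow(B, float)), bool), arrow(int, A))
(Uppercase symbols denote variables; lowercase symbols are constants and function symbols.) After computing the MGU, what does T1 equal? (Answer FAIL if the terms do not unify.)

arrow(nat, arrow(nat, float))

Decompose pair/2: option(R) = option(T1),  B = nat.
Decompose option/1: R = T1.
Bind R := T1; substituting into the one remaining equation that mentions R gives: arrow(pair(T1, bool), arrow(int, option(arrow(bool, E)))) = arrow(pair(arrow(T3, arrow(B, float)), bool), arrow(int, A)).
Bind B := nat; substituting into the 2 remaining equations that mention B gives: ref(pair(nat, ref(S))) = ref(pair(T3, ref(pair(arrow(float, A), bool)))),  arrow(pair(T1, bool), arrow(int, option(arrow(bool, E)))) = arrow(pair(arrow(T3, arrow(nat, float)), bool), arrow(int, A)).
Decompose arrow/2: ref(pair(int, T1)) = ref(pair(E, S1)),  C = ref(float).
Decompose ref/1: pair(int, T1) = pair(E, S1).
Decompose pair/2: int = E,  T1 = S1.
Bind E := int; substituting into the one remaining equation that mentions E gives: arrow(pair(T1, bool), arrow(int, option(arrow(bool, int)))) = arrow(pair(arrow(T3, arrow(nat, float)), bool), arrow(int, A)).
Bind T1 := S1; substituting into the one remaining equation that mentions T1 gives: arrow(pair(S1, bool), arrow(int, option(arrow(bool, int)))) = arrow(pair(arrow(T3, arrow(nat, float)), bool), arrow(int, A)). Substituting into the earlier binding gives R := S1.
Bind C := ref(float); no other remaining equation mentions C.
Decompose ref/1: pair(nat, ref(S)) = pair(T3, ref(pair(arrow(float, A), bool))).
Decompose pair/2: nat = T3,  ref(S) = ref(pair(arrow(float, A), bool)).
Bind T3 := nat; substituting into the one remaining equation that mentions T3 gives: arrow(pair(S1, bool), arrow(int, option(arrow(bool, int)))) = arrow(pair(arrow(nat, arrow(nat, float)), bool), arrow(int, A)).
Decompose ref/1: S = pair(arrow(float, A), bool).
Bind S := pair(arrow(float, A), bool); no other remaining equation mentions S.
Decompose arrow/2: pair(S1, bool) = pair(arrow(nat, arrow(nat, float)), bool),  arrow(int, option(arrow(bool, int))) = arrow(int, A).
Decompose pair/2: S1 = arrow(nat, arrow(nat, float)),  bool = bool.
Bind S1 := arrow(nat, arrow(nat, float)); no other remaining equation mentions S1. Substituting into the earlier bindings gives R := arrow(nat, arrow(nat, float)), T1 := arrow(nat, arrow(nat, float)).
Delete trivial equation bool = bool.
Decompose arrow/2: int = int,  option(arrow(bool, int)) = A.
Delete trivial equation int = int.
Bind A := option(arrow(bool, int)). Substituting into the earlier binding gives S := pair(arrow(float, option(arrow(bool, int))), bool).
MGU = { R -> arrow(nat, arrow(nat, float)), B -> nat, E -> int, T1 -> arrow(nat, arrow(nat, float)), C -> ref(float), T3 -> nat, S -> pair(arrow(float, option(arrow(bool, int))), bool), S1 -> arrow(nat, arrow(nat, float)), A -> option(arrow(bool, int)) }, so T1 -> arrow(nat, arrow(nat, float)).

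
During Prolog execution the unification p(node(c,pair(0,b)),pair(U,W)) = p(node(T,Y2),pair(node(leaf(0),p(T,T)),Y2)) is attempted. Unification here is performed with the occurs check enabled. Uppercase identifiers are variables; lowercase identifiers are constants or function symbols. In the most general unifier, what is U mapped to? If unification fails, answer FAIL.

Decompose p/2: node(c,pair(0,b)) = node(T,Y2),  pair(U,W) = pair(node(leaf(0),p(T,T)),Y2).
Decompose node/2: c = T,  pair(0,b) = Y2.
Bind T := c; substituting into the one remaining equation that mentions T gives: pair(U,W) = pair(node(leaf(0),p(c,c)),Y2).
Bind Y2 := pair(0,b); substituting into the remaining equation gives: pair(U,W) = pair(node(leaf(0),p(c,c)),pair(0,b)).
Decompose pair/2: U = node(leaf(0),p(c,c)),  W = pair(0,b).
Bind U := node(leaf(0),p(c,c)); no other remaining equation mentions U.
Bind W := pair(0,b).
MGU = { T = c, Y2 = pair(0,b), U = node(leaf(0),p(c,c)), W = pair(0,b) }, so U = node(leaf(0),p(c,c)).

node(leaf(0),p(c,c))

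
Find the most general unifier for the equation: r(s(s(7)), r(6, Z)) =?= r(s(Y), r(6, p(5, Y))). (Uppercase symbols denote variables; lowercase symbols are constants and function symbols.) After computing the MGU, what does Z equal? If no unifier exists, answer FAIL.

p(5, s(7))

Decompose r/2: s(s(7)) =?= s(Y),  r(6, Z) =?= r(6, p(5, Y)).
Decompose s/1: s(7) =?= Y.
Bind Y := s(7); substituting into the remaining equation gives: r(6, Z) =?= r(6, p(5, s(7))).
Decompose r/2: 6 =?= 6,  Z =?= p(5, s(7)).
Delete trivial equation 6 =?= 6.
Bind Z := p(5, s(7)).
MGU = { Y := s(7), Z := p(5, s(7)) }, so Z := p(5, s(7)).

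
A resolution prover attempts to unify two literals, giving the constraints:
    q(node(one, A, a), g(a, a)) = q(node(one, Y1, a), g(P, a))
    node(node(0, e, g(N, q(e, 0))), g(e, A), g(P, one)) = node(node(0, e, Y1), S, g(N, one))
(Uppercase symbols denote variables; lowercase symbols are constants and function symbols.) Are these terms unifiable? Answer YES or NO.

YES

Decompose q/2: node(one, A, a) = node(one, Y1, a),  g(a, a) = g(P, a).
Decompose node/3: one = one,  A = Y1,  a = a.
Delete trivial equation one = one.
Bind A := Y1; substituting into the one remaining equation that mentions A gives: node(node(0, e, g(N, q(e, 0))), g(e, Y1), g(P, one)) = node(node(0, e, Y1), S, g(N, one)).
Delete trivial equation a = a.
Decompose g/2: a = P,  a = a.
Bind P := a; substituting into the one remaining equation that mentions P gives: node(node(0, e, g(N, q(e, 0))), g(e, Y1), g(a, one)) = node(node(0, e, Y1), S, g(N, one)).
Delete trivial equation a = a.
Decompose node/3: node(0, e, g(N, q(e, 0))) = node(0, e, Y1),  g(e, Y1) = S,  g(a, one) = g(N, one).
Decompose node/3: 0 = 0,  e = e,  g(N, q(e, 0)) = Y1.
Delete trivial equation 0 = 0.
Delete trivial equation e = e.
Bind Y1 := g(N, q(e, 0)); substituting into the one remaining equation that mentions Y1 gives: g(e, g(N, q(e, 0))) = S. Substituting into the earlier binding gives A := g(N, q(e, 0)).
Bind S := g(e, g(N, q(e, 0))); no other remaining equation mentions S.
Decompose g/2: a = N,  one = one.
Bind N := a; no other remaining equation mentions N. Substituting into the earlier bindings gives A := g(a, q(e, 0)), Y1 := g(a, q(e, 0)), S := g(e, g(a, q(e, 0))).
Delete trivial equation one = one.
No equations remain and no clash or occurs-check failure arose, so a unifier exists.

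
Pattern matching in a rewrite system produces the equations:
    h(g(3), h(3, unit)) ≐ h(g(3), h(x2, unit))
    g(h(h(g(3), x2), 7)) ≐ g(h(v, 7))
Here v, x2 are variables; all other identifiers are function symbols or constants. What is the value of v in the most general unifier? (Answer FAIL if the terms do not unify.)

h(g(3), 3)

Decompose h/2: g(3) ≐ g(3),  h(3, unit) ≐ h(x2, unit).
Delete trivial equation g(3) ≐ g(3).
Decompose h/2: 3 ≐ x2,  unit ≐ unit.
Bind x2 := 3; substituting into the one remaining equation that mentions x2 gives: g(h(h(g(3), 3), 7)) ≐ g(h(v, 7)).
Delete trivial equation unit ≐ unit.
Decompose g/1: h(h(g(3), 3), 7) ≐ h(v, 7).
Decompose h/2: h(g(3), 3) ≐ v,  7 ≐ 7.
Bind v := h(g(3), 3); no other remaining equation mentions v.
Delete trivial equation 7 ≐ 7.
MGU = { x2 := 3, v := h(g(3), 3) }, so v := h(g(3), 3).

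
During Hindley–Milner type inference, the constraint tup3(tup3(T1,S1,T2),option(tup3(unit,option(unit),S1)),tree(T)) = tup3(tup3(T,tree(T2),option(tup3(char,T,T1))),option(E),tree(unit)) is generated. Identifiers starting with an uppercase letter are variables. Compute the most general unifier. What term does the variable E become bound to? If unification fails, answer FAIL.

Decompose tup3/3: tup3(T1,S1,T2) = tup3(T,tree(T2),option(tup3(char,T,T1))),  option(tup3(unit,option(unit),S1)) = option(E),  tree(T) = tree(unit).
Decompose tup3/3: T1 = T,  S1 = tree(T2),  T2 = option(tup3(char,T,T1)).
Bind T1 := T; substituting into the one remaining equation that mentions T1 gives: T2 = option(tup3(char,T,T)).
Bind S1 := tree(T2); substituting into the one remaining equation that mentions S1 gives: option(tup3(unit,option(unit),tree(T2))) = option(E).
Bind T2 := option(tup3(char,T,T)); substituting into the one remaining equation that mentions T2 gives: option(tup3(unit,option(unit),tree(option(tup3(char,T,T))))) = option(E). Substituting into the earlier binding gives S1 := tree(option(tup3(char,T,T))).
Decompose option/1: tup3(unit,option(unit),tree(option(tup3(char,T,T)))) = E.
Bind E := tup3(unit,option(unit),tree(option(tup3(char,T,T)))); no other remaining equation mentions E.
Decompose tree/1: T = unit.
Bind T := unit. Substituting into the earlier bindings gives T1 := unit, S1 := tree(option(tup3(char,unit,unit))), T2 := option(tup3(char,unit,unit)), E := tup3(unit,option(unit),tree(option(tup3(char,unit,unit)))).
MGU = { T1 ↦ unit, S1 ↦ tree(option(tup3(char,unit,unit))), T2 ↦ option(tup3(char,unit,unit)), E ↦ tup3(unit,option(unit),tree(option(tup3(char,unit,unit)))), T ↦ unit }, so E ↦ tup3(unit,option(unit),tree(option(tup3(char,unit,unit)))).

tup3(unit,option(unit),tree(option(tup3(char,unit,unit))))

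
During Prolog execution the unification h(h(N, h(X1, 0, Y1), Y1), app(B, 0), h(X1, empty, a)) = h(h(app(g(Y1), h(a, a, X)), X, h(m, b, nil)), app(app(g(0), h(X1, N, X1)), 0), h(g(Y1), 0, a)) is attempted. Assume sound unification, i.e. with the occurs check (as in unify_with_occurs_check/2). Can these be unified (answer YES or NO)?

NO

Decompose h/3: h(N, h(X1, 0, Y1), Y1) = h(app(g(Y1), h(a, a, X)), X, h(m, b, nil)),  app(B, 0) = app(app(g(0), h(X1, N, X1)), 0),  h(X1, empty, a) = h(g(Y1), 0, a).
Decompose h/3: N = app(g(Y1), h(a, a, X)),  h(X1, 0, Y1) = X,  Y1 = h(m, b, nil).
Bind N := app(g(Y1), h(a, a, X)); substituting into the one remaining equation that mentions N gives: app(B, 0) = app(app(g(0), h(X1, app(g(Y1), h(a, a, X)), X1)), 0).
Bind X := h(X1, 0, Y1); substituting into the one remaining equation that mentions X gives: app(B, 0) = app(app(g(0), h(X1, app(g(Y1), h(a, a, h(X1, 0, Y1))), X1)), 0). Substituting into the earlier binding gives N := app(g(Y1), h(a, a, h(X1, 0, Y1))).
Bind Y1 := h(m, b, nil); substituting into the remaining equations gives: app(B, 0) = app(app(g(0), h(X1, app(g(h(m, b, nil)), h(a, a, h(X1, 0, h(m, b, nil)))), X1)), 0),  h(X1, empty, a) = h(g(h(m, b, nil)), 0, a). Substituting into the earlier bindings gives N := app(g(h(m, b, nil)), h(a, a, h(X1, 0, h(m, b, nil)))), X := h(X1, 0, h(m, b, nil)).
Decompose app/2: B = app(g(0), h(X1, app(g(h(m, b, nil)), h(a, a, h(X1, 0, h(m, b, nil)))), X1)),  0 = 0.
Bind B := app(g(0), h(X1, app(g(h(m, b, nil)), h(a, a, h(X1, 0, h(m, b, nil)))), X1)); no other remaining equation mentions B.
Delete trivial equation 0 = 0.
Decompose h/3: X1 = g(h(m, b, nil)),  empty = 0,  a = a.
Bind X1 := g(h(m, b, nil)); no other remaining equation mentions X1. Substituting into the earlier bindings gives N := app(g(h(m, b, nil)), h(a, a, h(g(h(m, b, nil)), 0, h(m, b, nil)))), X := h(g(h(m, b, nil)), 0, h(m, b, nil)), B := app(g(0), h(g(h(m, b, nil)), app(g(h(m, b, nil)), h(a, a, h(g(h(m, b, nil)), 0, h(m, b, nil)))), g(h(m, b, nil)))).
Clash: constants empty and 0 differ; no unifier exists.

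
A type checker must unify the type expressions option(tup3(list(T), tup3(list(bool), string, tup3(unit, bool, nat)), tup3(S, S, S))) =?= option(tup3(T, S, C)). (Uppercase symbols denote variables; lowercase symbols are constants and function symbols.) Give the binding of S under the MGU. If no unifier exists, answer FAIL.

Decompose option/1: tup3(list(T), tup3(list(bool), string, tup3(unit, bool, nat)), tup3(S, S, S)) =?= tup3(T, S, C).
Decompose tup3/3: list(T) =?= T,  tup3(list(bool), string, tup3(unit, bool, nat)) =?= S,  tup3(S, S, S) =?= C.
Occurs check fails: T occurs in list(T); the equation T =?= list(T) has no finite solution.

FAIL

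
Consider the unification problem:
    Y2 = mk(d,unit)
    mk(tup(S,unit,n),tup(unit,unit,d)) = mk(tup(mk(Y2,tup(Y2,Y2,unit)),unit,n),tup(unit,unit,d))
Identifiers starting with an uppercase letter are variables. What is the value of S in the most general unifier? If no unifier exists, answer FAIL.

mk(mk(d,unit),tup(mk(d,unit),mk(d,unit),unit))

Bind Y2 := mk(d,unit); substituting into the remaining equation gives: mk(tup(S,unit,n),tup(unit,unit,d)) = mk(tup(mk(mk(d,unit),tup(mk(d,unit),mk(d,unit),unit)),unit,n),tup(unit,unit,d)).
Decompose mk/2: tup(S,unit,n) = tup(mk(mk(d,unit),tup(mk(d,unit),mk(d,unit),unit)),unit,n),  tup(unit,unit,d) = tup(unit,unit,d).
Decompose tup/3: S = mk(mk(d,unit),tup(mk(d,unit),mk(d,unit),unit)),  unit = unit,  n = n.
Bind S := mk(mk(d,unit),tup(mk(d,unit),mk(d,unit),unit)); no other remaining equation mentions S.
Delete trivial equation unit = unit.
Delete trivial equation n = n.
Delete trivial equation tup(unit,unit,d) = tup(unit,unit,d).
MGU = { Y2 := mk(d,unit), S := mk(mk(d,unit),tup(mk(d,unit),mk(d,unit),unit)) }, so S := mk(mk(d,unit),tup(mk(d,unit),mk(d,unit),unit)).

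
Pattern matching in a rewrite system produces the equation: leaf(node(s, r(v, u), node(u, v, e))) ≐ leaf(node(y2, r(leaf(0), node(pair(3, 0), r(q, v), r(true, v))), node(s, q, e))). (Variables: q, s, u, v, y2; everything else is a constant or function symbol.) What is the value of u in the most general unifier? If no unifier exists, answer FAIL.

node(pair(3, 0), r(leaf(0), leaf(0)), r(true, leaf(0)))

Decompose leaf/1: node(s, r(v, u), node(u, v, e)) ≐ node(y2, r(leaf(0), node(pair(3, 0), r(q, v), r(true, v))), node(s, q, e)).
Decompose node/3: s ≐ y2,  r(v, u) ≐ r(leaf(0), node(pair(3, 0), r(q, v), r(true, v))),  node(u, v, e) ≐ node(s, q, e).
Bind s := y2; substituting into the one remaining equation that mentions s gives: node(u, v, e) ≐ node(y2, q, e).
Decompose r/2: v ≐ leaf(0),  u ≐ node(pair(3, 0), r(q, v), r(true, v)).
Bind v := leaf(0); substituting into the remaining equations gives: u ≐ node(pair(3, 0), r(q, leaf(0)), r(true, leaf(0))),  node(u, leaf(0), e) ≐ node(y2, q, e).
Bind u := node(pair(3, 0), r(q, leaf(0)), r(true, leaf(0))); substituting into the remaining equation gives: node(node(pair(3, 0), r(q, leaf(0)), r(true, leaf(0))), leaf(0), e) ≐ node(y2, q, e).
Decompose node/3: node(pair(3, 0), r(q, leaf(0)), r(true, leaf(0))) ≐ y2,  leaf(0) ≐ q,  e ≐ e.
Bind y2 := node(pair(3, 0), r(q, leaf(0)), r(true, leaf(0))); no other remaining equation mentions y2. Substituting into the earlier binding gives s := node(pair(3, 0), r(q, leaf(0)), r(true, leaf(0))).
Bind q := leaf(0); no other remaining equation mentions q. Substituting into the earlier bindings gives s := node(pair(3, 0), r(leaf(0), leaf(0)), r(true, leaf(0))), u := node(pair(3, 0), r(leaf(0), leaf(0)), r(true, leaf(0))), y2 := node(pair(3, 0), r(leaf(0), leaf(0)), r(true, leaf(0))).
Delete trivial equation e ≐ e.
MGU = { s ↦ node(pair(3, 0), r(leaf(0), leaf(0)), r(true, leaf(0))), v ↦ leaf(0), u ↦ node(pair(3, 0), r(leaf(0), leaf(0)), r(true, leaf(0))), y2 ↦ node(pair(3, 0), r(leaf(0), leaf(0)), r(true, leaf(0))), q ↦ leaf(0) }, so u ↦ node(pair(3, 0), r(leaf(0), leaf(0)), r(true, leaf(0))).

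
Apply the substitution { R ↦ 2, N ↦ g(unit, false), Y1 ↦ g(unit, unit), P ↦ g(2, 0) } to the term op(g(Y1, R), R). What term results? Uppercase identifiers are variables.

Replace each occurrence of R with 2.
Replace each occurrence of Y1 with g(unit, unit).
Result: op(g(g(unit, unit), 2), 2).

op(g(g(unit, unit), 2), 2)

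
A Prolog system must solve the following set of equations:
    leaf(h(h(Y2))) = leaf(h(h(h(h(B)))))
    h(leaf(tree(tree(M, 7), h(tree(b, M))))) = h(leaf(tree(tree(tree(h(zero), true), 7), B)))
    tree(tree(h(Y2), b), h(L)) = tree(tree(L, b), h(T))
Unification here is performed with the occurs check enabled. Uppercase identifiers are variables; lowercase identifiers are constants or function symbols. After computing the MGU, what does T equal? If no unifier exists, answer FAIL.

Decompose leaf/1: h(h(Y2)) = h(h(h(h(B)))).
Decompose h/1: h(Y2) = h(h(h(B))).
Decompose h/1: Y2 = h(h(B)).
Bind Y2 := h(h(B)); substituting into the one remaining equation that mentions Y2 gives: tree(tree(h(h(h(B))), b), h(L)) = tree(tree(L, b), h(T)).
Decompose h/1: leaf(tree(tree(M, 7), h(tree(b, M)))) = leaf(tree(tree(tree(h(zero), true), 7), B)).
Decompose leaf/1: tree(tree(M, 7), h(tree(b, M))) = tree(tree(tree(h(zero), true), 7), B).
Decompose tree/2: tree(M, 7) = tree(tree(h(zero), true), 7),  h(tree(b, M)) = B.
Decompose tree/2: M = tree(h(zero), true),  7 = 7.
Bind M := tree(h(zero), true); substituting into the one remaining equation that mentions M gives: h(tree(b, tree(h(zero), true))) = B.
Delete trivial equation 7 = 7.
Bind B := h(tree(b, tree(h(zero), true))); substituting into the remaining equation gives: tree(tree(h(h(h(h(tree(b, tree(h(zero), true)))))), b), h(L)) = tree(tree(L, b), h(T)). Substituting into the earlier binding gives Y2 := h(h(h(tree(b, tree(h(zero), true))))).
Decompose tree/2: tree(h(h(h(h(tree(b, tree(h(zero), true)))))), b) = tree(L, b),  h(L) = h(T).
Decompose tree/2: h(h(h(h(tree(b, tree(h(zero), true)))))) = L,  b = b.
Bind L := h(h(h(h(tree(b, tree(h(zero), true)))))); substituting into the one remaining equation that mentions L gives: h(h(h(h(h(tree(b, tree(h(zero), true))))))) = h(T).
Delete trivial equation b = b.
Decompose h/1: h(h(h(h(tree(b, tree(h(zero), true)))))) = T.
Bind T := h(h(h(h(tree(b, tree(h(zero), true)))))).
MGU = { Y2 -> h(h(h(tree(b, tree(h(zero), true))))), M -> tree(h(zero), true), B -> h(tree(b, tree(h(zero), true))), L -> h(h(h(h(tree(b, tree(h(zero), true)))))), T -> h(h(h(h(tree(b, tree(h(zero), true)))))) }, so T -> h(h(h(h(tree(b, tree(h(zero), true)))))).

h(h(h(h(tree(b, tree(h(zero), true))))))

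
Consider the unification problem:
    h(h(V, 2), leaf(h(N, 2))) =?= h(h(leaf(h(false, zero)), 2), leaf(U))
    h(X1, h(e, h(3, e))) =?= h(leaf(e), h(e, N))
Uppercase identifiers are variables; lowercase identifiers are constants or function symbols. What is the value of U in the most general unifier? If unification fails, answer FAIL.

Decompose h/2: h(V, 2) =?= h(leaf(h(false, zero)), 2),  leaf(h(N, 2)) =?= leaf(U).
Decompose h/2: V =?= leaf(h(false, zero)),  2 =?= 2.
Bind V := leaf(h(false, zero)); no other remaining equation mentions V.
Delete trivial equation 2 =?= 2.
Decompose leaf/1: h(N, 2) =?= U.
Bind U := h(N, 2); no other remaining equation mentions U.
Decompose h/2: X1 =?= leaf(e),  h(e, h(3, e)) =?= h(e, N).
Bind X1 := leaf(e); no other remaining equation mentions X1.
Decompose h/2: e =?= e,  h(3, e) =?= N.
Delete trivial equation e =?= e.
Bind N := h(3, e). Substituting into the earlier binding gives U := h(h(3, e), 2).
MGU = { V := leaf(h(false, zero)), U := h(h(3, e), 2), X1 := leaf(e), N := h(3, e) }, so U := h(h(3, e), 2).

h(h(3, e), 2)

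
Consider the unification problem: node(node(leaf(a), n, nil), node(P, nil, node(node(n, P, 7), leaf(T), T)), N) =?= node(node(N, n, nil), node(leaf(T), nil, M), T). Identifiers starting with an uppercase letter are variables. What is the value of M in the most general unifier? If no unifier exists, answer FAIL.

node(node(n, leaf(leaf(a)), 7), leaf(leaf(a)), leaf(a))

Decompose node/3: node(leaf(a), n, nil) =?= node(N, n, nil),  node(P, nil, node(node(n, P, 7), leaf(T), T)) =?= node(leaf(T), nil, M),  N =?= T.
Decompose node/3: leaf(a) =?= N,  n =?= n,  nil =?= nil.
Bind N := leaf(a); substituting into the one remaining equation that mentions N gives: leaf(a) =?= T.
Delete trivial equation n =?= n.
Delete trivial equation nil =?= nil.
Decompose node/3: P =?= leaf(T),  nil =?= nil,  node(node(n, P, 7), leaf(T), T) =?= M.
Bind P := leaf(T); substituting into the one remaining equation that mentions P gives: node(node(n, leaf(T), 7), leaf(T), T) =?= M.
Delete trivial equation nil =?= nil.
Bind M := node(node(n, leaf(T), 7), leaf(T), T); no other remaining equation mentions M.
Bind T := leaf(a). Substituting into the earlier bindings gives P := leaf(leaf(a)), M := node(node(n, leaf(leaf(a)), 7), leaf(leaf(a)), leaf(a)).
MGU = { N := leaf(a), P := leaf(leaf(a)), M := node(node(n, leaf(leaf(a)), 7), leaf(leaf(a)), leaf(a)), T := leaf(a) }, so M := node(node(n, leaf(leaf(a)), 7), leaf(leaf(a)), leaf(a)).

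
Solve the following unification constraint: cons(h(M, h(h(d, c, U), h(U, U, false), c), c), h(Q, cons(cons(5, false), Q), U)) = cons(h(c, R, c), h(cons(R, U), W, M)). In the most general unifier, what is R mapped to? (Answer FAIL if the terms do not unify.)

Decompose cons/2: h(M, h(h(d, c, U), h(U, U, false), c), c) = h(c, R, c),  h(Q, cons(cons(5, false), Q), U) = h(cons(R, U), W, M).
Decompose h/3: M = c,  h(h(d, c, U), h(U, U, false), c) = R,  c = c.
Bind M := c; substituting into the one remaining equation that mentions M gives: h(Q, cons(cons(5, false), Q), U) = h(cons(R, U), W, c).
Bind R := h(h(d, c, U), h(U, U, false), c); substituting into the one remaining equation that mentions R gives: h(Q, cons(cons(5, false), Q), U) = h(cons(h(h(d, c, U), h(U, U, false), c), U), W, c).
Delete trivial equation c = c.
Decompose h/3: Q = cons(h(h(d, c, U), h(U, U, false), c), U),  cons(cons(5, false), Q) = W,  U = c.
Bind Q := cons(h(h(d, c, U), h(U, U, false), c), U); substituting into the one remaining equation that mentions Q gives: cons(cons(5, false), cons(h(h(d, c, U), h(U, U, false), c), U)) = W.
Bind W := cons(cons(5, false), cons(h(h(d, c, U), h(U, U, false), c), U)); no other remaining equation mentions W.
Bind U := c. Substituting into the earlier bindings gives R := h(h(d, c, c), h(c, c, false), c), Q := cons(h(h(d, c, c), h(c, c, false), c), c), W := cons(cons(5, false), cons(h(h(d, c, c), h(c, c, false), c), c)).
MGU = { M := c, R := h(h(d, c, c), h(c, c, false), c), Q := cons(h(h(d, c, c), h(c, c, false), c), c), W := cons(cons(5, false), cons(h(h(d, c, c), h(c, c, false), c), c)), U := c }, so R := h(h(d, c, c), h(c, c, false), c).

h(h(d, c, c), h(c, c, false), c)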